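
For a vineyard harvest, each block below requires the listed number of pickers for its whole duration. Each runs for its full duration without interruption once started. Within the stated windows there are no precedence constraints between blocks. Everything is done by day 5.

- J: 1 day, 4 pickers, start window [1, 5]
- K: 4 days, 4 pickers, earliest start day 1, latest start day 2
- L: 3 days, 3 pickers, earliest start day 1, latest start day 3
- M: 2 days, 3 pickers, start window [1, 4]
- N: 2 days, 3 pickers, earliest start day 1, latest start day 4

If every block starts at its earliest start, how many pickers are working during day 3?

7

At early start, day 3 has: K, L.
Demand: 4 + 3 = 7.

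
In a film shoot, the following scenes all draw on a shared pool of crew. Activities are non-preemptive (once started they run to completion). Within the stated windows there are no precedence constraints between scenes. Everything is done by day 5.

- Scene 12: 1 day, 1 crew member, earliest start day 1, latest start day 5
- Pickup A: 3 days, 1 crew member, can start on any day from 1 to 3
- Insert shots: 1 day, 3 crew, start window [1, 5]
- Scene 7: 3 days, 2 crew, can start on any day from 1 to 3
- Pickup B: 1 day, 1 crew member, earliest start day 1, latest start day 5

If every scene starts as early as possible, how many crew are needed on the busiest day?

Early-start schedule: Scene 12@1, Pickup A@1, Insert shots@1, Scene 7@1, Pickup B@1.
Load per day: day 1: 8, day 2: 3, day 3: 3, day 4: 0, day 5: 0.
Peak is 8.

8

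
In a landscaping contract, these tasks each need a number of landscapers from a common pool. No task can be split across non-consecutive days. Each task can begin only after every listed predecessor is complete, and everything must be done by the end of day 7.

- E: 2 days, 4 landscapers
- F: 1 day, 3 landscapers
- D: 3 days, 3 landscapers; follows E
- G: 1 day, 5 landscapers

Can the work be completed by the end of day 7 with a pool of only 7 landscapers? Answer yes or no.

yes

Schedule E@1, F@3, D@4, G@7: d1:4  d2:4  d3:3  d4:3  d5:3  d6:3  d7:5 — peak 5 ≤ 7.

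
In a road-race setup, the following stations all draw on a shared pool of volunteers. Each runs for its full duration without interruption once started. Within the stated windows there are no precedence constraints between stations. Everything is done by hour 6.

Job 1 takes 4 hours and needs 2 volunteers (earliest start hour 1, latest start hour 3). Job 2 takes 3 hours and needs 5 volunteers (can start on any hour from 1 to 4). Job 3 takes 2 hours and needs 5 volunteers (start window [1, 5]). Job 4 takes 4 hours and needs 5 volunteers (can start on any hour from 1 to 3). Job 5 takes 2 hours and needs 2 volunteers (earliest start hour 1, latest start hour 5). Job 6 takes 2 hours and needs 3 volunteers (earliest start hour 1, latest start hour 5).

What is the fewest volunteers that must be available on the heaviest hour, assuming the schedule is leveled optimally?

12

Early-start (Job 1@1, Job 2@1, Job 3@1, Job 4@1, Job 5@1, Job 6@1) gives peak 22: h1:22  h2:22  h3:12  h4:7  h5:0  h6:0.
Shift Job 4→3, Job 5→4, Job 6→4.
Schedule Job 1@1, Job 2@1, Job 3@1, Job 4@3, Job 5@4, Job 6@4: h1:12  h2:12  h3:12  h4:12  h5:10  h6:5 — peak 12.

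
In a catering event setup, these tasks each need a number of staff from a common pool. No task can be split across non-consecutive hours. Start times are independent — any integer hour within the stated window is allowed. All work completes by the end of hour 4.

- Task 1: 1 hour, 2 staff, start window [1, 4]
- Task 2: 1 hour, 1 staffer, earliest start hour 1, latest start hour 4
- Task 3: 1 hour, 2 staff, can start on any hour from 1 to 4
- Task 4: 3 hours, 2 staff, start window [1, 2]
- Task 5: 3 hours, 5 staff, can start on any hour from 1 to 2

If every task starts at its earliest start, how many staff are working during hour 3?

7

At early start, hour 3 has: Task 4, Task 5.
Demand: 2 + 5 = 7.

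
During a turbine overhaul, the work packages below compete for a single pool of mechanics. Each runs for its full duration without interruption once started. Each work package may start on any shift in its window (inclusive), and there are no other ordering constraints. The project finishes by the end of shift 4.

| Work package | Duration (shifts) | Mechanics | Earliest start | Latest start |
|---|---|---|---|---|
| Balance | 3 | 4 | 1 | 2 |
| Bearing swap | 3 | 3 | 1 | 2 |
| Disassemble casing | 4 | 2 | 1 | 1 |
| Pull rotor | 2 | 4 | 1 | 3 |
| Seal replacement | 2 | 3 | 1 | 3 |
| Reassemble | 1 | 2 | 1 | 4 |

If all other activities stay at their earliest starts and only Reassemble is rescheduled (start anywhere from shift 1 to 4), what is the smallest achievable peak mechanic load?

16

Reassemble@1: s1:18  s2:16  s3:9  s4:2 → peak 18
Reassemble@2: s1:16  s2:18  s3:9  s4:2 → peak 18
Reassemble@3: s1:16  s2:16  s3:11  s4:2 → peak 16
Reassemble@4: s1:16  s2:16  s3:9  s4:4 → peak 16
Best is Reassemble@3, peak 16.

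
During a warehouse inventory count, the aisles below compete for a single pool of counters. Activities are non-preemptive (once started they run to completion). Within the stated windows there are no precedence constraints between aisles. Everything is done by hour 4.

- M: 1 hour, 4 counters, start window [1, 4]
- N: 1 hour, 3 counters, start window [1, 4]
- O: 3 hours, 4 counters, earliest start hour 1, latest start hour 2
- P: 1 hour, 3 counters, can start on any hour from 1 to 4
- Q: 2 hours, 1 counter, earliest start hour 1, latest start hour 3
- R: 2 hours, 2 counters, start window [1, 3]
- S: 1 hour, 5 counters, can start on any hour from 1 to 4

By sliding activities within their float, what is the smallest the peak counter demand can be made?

9

Early-start (M@1, N@1, O@1, P@1, Q@1, R@1, S@1) gives peak 22: h1:22  h2:7  h3:4  h4:0.
Shift O→2, P→3, R→2, S→4.
Schedule M@1, N@1, O@2, P@3, Q@1, R@2, S@4: h1:8  h2:7  h3:9  h4:9 — peak 9.
Total counter-hours = 33 over 4 hours ⇒ peak ≥ ⌈33/4⌉ = 9, so 9 is optimal.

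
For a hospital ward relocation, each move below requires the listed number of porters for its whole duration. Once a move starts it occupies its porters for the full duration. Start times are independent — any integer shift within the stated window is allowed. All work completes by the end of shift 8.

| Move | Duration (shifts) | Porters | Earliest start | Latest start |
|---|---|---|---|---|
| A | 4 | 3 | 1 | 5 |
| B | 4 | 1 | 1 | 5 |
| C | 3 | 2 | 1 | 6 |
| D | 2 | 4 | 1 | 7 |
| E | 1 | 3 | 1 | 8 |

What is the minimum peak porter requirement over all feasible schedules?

Early-start (A@1, B@1, C@1, D@1, E@1) gives peak 13: s1:13  s2:10  s3:6  s4:4  s5:0  s6:0  s7:0  s8:0.
Shift B→4, D→5, E→7.
Schedule A@1, B@4, C@1, D@5, E@7: s1:5  s2:5  s3:5  s4:4  s5:5  s6:5  s7:4  s8:0 — peak 5.
Total porter-shifts = 33 over 8 shifts ⇒ peak ≥ ⌈33/8⌉ = 5, so 5 is optimal.

5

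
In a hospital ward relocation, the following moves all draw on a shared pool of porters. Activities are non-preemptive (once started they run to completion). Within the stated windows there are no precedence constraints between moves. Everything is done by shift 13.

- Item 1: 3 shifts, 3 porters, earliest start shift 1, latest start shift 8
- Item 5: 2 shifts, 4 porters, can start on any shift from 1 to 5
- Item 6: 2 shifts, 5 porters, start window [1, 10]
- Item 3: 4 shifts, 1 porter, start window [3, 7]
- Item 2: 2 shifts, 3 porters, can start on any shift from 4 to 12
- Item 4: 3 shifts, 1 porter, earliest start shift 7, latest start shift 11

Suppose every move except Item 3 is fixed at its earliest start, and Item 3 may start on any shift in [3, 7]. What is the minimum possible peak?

Item 3@3: s1:12  s2:12  s3:4  s4:4  s5:4  s6:1  s7:1  s8:1  s9:1  s10:0  s11:0  s12:0  s13:0 → peak 12
Item 3@4: s1:12  s2:12  s3:3  s4:4  s5:4  s6:1  s7:2  s8:1  s9:1  s10:0  s11:0  s12:0  s13:0 → peak 12
Item 3@5: s1:12  s2:12  s3:3  s4:3  s5:4  s6:1  s7:2  s8:2  s9:1  s10:0  s11:0  s12:0  s13:0 → peak 12
Item 3@6: s1:12  s2:12  s3:3  s4:3  s5:3  s6:1  s7:2  s8:2  s9:2  s10:0  s11:0  s12:0  s13:0 → peak 12
Item 3@7: s1:12  s2:12  s3:3  s4:3  s5:3  s6:0  s7:2  s8:2  s9:2  s10:1  s11:0  s12:0  s13:0 → peak 12
Best is Item 3@3, peak 12.

12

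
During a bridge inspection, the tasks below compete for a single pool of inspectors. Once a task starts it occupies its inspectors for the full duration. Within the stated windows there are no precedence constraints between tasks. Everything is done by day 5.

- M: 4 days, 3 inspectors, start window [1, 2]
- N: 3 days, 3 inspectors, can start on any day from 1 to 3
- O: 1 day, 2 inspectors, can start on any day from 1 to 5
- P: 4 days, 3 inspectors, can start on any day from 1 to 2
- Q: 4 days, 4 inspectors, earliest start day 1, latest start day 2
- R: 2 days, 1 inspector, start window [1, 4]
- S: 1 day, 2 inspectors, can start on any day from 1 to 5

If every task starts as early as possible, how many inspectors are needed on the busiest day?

18

Early-start schedule: M@1, N@1, O@1, P@1, Q@1, R@1, S@1.
Load per day: day 1: 18, day 2: 14, day 3: 13, day 4: 10, day 5: 0.
Peak is 18.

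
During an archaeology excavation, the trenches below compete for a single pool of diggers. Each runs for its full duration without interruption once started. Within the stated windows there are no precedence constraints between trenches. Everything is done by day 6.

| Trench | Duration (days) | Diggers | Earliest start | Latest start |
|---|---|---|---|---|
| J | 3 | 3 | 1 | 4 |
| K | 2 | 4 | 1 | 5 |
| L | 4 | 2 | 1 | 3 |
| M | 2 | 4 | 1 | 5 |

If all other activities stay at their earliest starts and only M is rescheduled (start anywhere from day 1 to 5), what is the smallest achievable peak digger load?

9

M@1: d1:13  d2:13  d3:5  d4:2  d5:0  d6:0 → peak 13
M@2: d1:9  d2:13  d3:9  d4:2  d5:0  d6:0 → peak 13
M@3: d1:9  d2:9  d3:9  d4:6  d5:0  d6:0 → peak 9
M@4: d1:9  d2:9  d3:5  d4:6  d5:4  d6:0 → peak 9
M@5: d1:9  d2:9  d3:5  d4:2  d5:4  d6:4 → peak 9
Best is M@3, peak 9.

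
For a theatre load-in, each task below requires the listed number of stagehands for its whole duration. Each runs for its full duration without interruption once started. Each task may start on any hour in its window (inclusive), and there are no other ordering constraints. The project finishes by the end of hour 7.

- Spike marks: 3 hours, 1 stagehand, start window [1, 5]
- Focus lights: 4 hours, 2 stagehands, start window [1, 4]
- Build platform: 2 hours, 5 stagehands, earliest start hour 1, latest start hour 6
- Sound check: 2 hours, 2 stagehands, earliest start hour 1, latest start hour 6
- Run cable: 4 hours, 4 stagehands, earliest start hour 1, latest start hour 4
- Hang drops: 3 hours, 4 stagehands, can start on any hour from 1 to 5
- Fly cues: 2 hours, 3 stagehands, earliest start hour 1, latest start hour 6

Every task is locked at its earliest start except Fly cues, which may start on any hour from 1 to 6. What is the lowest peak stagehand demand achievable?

18

Fly cues@1: h1:21  h2:21  h3:11  h4:6  h5:0  h6:0  h7:0 → peak 21
Fly cues@2: h1:18  h2:21  h3:14  h4:6  h5:0  h6:0  h7:0 → peak 21
Fly cues@3: h1:18  h2:18  h3:14  h4:9  h5:0  h6:0  h7:0 → peak 18
Fly cues@4: h1:18  h2:18  h3:11  h4:9  h5:3  h6:0  h7:0 → peak 18
Fly cues@5: h1:18  h2:18  h3:11  h4:6  h5:3  h6:3  h7:0 → peak 18
Fly cues@6: h1:18  h2:18  h3:11  h4:6  h5:0  h6:3  h7:3 → peak 18
Best is Fly cues@3, peak 18.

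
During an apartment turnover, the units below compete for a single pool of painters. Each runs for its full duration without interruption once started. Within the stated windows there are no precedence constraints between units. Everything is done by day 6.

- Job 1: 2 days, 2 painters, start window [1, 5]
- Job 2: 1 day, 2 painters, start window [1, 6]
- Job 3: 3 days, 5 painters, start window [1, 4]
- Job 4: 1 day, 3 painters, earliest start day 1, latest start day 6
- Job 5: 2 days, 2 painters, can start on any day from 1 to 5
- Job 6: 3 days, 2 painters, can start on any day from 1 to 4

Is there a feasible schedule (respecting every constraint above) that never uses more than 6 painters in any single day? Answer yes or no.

no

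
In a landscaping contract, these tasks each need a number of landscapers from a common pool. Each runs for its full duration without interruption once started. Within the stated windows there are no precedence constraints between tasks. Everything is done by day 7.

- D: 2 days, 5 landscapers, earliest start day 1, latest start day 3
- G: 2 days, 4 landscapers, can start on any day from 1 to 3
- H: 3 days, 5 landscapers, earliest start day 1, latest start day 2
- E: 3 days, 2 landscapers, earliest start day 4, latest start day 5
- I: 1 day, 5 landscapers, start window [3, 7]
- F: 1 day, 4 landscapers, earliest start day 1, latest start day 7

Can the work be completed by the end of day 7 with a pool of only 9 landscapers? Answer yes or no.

no

The minimum achievable peak is 10; 9 < 10, so no feasible schedule stays within the cap.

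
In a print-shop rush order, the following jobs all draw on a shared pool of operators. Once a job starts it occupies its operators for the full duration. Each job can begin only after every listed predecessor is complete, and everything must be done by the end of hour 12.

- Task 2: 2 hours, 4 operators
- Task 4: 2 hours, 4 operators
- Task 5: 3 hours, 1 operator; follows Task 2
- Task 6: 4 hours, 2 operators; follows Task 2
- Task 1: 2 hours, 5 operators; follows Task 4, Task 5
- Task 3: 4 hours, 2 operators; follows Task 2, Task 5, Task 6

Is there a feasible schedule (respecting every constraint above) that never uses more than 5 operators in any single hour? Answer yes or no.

The minimum achievable peak is 6; 5 < 6, so no feasible schedule stays within the cap.

no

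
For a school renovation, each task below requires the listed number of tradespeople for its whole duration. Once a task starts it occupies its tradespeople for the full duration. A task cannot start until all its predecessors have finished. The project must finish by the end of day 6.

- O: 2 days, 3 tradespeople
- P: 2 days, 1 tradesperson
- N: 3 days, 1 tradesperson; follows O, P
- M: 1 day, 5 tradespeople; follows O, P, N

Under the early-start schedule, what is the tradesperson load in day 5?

1

At early start, day 5 has: N.
Demand: 1 = 1.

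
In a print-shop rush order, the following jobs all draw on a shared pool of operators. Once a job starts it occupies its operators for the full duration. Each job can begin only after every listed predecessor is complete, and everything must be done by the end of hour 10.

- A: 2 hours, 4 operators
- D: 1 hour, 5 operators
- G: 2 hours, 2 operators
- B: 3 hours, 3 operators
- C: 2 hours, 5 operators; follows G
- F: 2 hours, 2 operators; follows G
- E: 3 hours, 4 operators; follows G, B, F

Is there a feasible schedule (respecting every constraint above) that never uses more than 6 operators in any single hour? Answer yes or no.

The minimum achievable peak is 7; 6 < 7, so no feasible schedule stays within the cap.

no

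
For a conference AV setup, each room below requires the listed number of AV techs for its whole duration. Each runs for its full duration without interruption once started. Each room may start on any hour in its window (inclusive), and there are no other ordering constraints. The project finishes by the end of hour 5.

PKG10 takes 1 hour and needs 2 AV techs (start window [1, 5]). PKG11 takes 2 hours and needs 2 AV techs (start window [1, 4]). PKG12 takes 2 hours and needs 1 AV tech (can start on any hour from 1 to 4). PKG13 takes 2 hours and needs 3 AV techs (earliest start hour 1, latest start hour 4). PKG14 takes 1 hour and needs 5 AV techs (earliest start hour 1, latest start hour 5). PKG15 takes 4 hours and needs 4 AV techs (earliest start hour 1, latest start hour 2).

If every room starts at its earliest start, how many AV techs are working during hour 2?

At early start, hour 2 has: PKG11, PKG12, PKG13, PKG15.
Demand: 2 + 1 + 3 + 4 = 10.

10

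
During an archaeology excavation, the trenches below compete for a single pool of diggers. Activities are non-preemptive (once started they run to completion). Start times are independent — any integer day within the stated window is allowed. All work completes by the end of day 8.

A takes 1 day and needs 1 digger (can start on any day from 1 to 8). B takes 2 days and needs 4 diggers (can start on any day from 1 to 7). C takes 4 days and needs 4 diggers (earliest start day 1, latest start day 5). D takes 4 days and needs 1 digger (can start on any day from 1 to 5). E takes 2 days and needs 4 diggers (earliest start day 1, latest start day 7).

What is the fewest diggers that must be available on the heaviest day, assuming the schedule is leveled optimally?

5

Early-start (A@1, B@1, C@1, D@1, E@1) gives peak 14: d1:14  d2:13  d3:5  d4:5  d5:0  d6:0  d7:0  d8:0.
Shift C→3, D→2, E→7.
Schedule A@1, B@1, C@3, D@2, E@7: d1:5  d2:5  d3:5  d4:5  d5:5  d6:4  d7:4  d8:4 — peak 5.
Total digger-days = 37 over 8 days ⇒ peak ≥ ⌈37/8⌉ = 5, so 5 is optimal.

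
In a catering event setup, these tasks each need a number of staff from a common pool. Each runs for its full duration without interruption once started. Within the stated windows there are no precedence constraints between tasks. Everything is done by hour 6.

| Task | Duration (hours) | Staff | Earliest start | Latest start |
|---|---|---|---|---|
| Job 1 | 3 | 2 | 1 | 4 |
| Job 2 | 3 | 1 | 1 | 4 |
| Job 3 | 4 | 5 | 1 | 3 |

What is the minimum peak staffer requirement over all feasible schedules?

7

Early-start (Job 1@1, Job 2@1, Job 3@1) gives peak 8: h1:8  h2:8  h3:8  h4:5  h5:0  h6:0.
Shift Job 2→4.
Schedule Job 1@1, Job 2@4, Job 3@1: h1:7  h2:7  h3:7  h4:6  h5:1  h6:1 — peak 7.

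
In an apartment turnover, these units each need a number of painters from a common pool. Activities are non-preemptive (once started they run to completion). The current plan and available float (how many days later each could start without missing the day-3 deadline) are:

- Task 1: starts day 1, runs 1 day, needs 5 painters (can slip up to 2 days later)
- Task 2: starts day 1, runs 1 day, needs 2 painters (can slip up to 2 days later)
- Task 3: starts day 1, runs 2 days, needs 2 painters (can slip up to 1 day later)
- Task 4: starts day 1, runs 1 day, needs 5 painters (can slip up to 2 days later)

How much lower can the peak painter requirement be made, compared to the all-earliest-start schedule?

7

Early-start peak: d1:14  d2:2  d3:0 ⇒ 14.
Leveled (Task 1@1, Task 2@1, Task 3@2, Task 4@2): d1:7  d2:7  d3:2 ⇒ 7.
Reduction 14 − 7 = 7.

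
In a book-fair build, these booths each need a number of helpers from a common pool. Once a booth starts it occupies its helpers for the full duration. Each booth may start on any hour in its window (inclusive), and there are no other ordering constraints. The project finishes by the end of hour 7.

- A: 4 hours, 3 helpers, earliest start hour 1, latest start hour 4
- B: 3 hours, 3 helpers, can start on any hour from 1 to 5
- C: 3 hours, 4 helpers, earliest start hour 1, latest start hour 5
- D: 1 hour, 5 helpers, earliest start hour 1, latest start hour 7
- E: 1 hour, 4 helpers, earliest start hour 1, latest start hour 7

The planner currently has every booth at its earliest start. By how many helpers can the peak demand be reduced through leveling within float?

12

Early-start peak: h1:19  h2:10  h3:10  h4:3  h5:0  h6:0  h7:0 ⇒ 19.
Leveled (A@1, B@4, C@1, D@7, E@5): h1:7  h2:7  h3:7  h4:6  h5:7  h6:3  h7:5 ⇒ 7.
Reduction 19 − 7 = 12.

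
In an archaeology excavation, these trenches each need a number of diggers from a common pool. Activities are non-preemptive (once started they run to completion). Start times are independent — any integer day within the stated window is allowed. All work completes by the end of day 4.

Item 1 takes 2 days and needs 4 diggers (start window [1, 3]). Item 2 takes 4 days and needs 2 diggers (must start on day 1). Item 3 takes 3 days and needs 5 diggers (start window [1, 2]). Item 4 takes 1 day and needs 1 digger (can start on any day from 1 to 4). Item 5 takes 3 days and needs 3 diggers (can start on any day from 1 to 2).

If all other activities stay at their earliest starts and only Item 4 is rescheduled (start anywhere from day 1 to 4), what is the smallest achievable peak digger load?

14

Item 4@1: d1:15  d2:14  d3:10  d4:2 → peak 15
Item 4@2: d1:14  d2:15  d3:10  d4:2 → peak 15
Item 4@3: d1:14  d2:14  d3:11  d4:2 → peak 14
Item 4@4: d1:14  d2:14  d3:10  d4:3 → peak 14
Best is Item 4@3, peak 14.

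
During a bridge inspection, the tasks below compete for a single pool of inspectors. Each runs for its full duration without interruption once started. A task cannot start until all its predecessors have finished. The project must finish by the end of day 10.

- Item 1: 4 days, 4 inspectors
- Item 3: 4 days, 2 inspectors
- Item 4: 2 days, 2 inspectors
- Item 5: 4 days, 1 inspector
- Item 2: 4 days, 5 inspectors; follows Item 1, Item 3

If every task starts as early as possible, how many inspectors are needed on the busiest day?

Early-start schedule: Item 1@1, Item 3@1, Item 4@1, Item 5@1, Item 2@5.
Load per day: day 1: 9, day 2: 9, day 3: 7, day 4: 7, day 5: 5, day 6: 5, day 7: 5, day 8: 5, day 9: 0, day 10: 0.
Peak is 9.

9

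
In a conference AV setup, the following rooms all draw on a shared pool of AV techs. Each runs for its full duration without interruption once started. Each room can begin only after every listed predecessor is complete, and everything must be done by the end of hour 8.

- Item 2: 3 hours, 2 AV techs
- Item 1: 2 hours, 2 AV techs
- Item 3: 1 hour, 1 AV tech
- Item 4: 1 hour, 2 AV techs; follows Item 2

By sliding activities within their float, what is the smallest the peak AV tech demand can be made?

2

Early-start (Item 2@1, Item 1@1, Item 3@1, Item 4@4) gives peak 5: h1:5  h2:4  h3:2  h4:2  h5:0  h6:0  h7:0  h8:0.
Shift Item 1→4, Item 3→6, Item 4→7.
Schedule Item 2@1, Item 1@4, Item 3@6, Item 4@7: h1:2  h2:2  h3:2  h4:2  h5:2  h6:1  h7:2  h8:0 — peak 2.
Total AV tech-hours = 13 over 8 hours ⇒ peak ≥ ⌈13/8⌉ = 2, so 2 is optimal.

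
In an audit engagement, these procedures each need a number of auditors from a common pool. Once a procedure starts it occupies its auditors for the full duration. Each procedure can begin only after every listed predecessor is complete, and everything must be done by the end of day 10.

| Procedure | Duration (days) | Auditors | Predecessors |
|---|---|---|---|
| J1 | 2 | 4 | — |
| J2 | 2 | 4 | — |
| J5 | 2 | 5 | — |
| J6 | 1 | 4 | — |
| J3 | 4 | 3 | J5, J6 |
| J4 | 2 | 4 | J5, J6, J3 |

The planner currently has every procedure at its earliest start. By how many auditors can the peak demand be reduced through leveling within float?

10

Early-start peak: d1:17  d2:13  d3:3  d4:3  d5:3  d6:3  d7:4  d8:4  d9:0  d10:0 ⇒ 17.
Leveled (J1@4, J2@6, J5@1, J6@3, J3@4, J4@8): d1:5  d2:5  d3:4  d4:7  d5:7  d6:7  d7:7  d8:4  d9:4  d10:0 ⇒ 7.
Reduction 17 − 7 = 10.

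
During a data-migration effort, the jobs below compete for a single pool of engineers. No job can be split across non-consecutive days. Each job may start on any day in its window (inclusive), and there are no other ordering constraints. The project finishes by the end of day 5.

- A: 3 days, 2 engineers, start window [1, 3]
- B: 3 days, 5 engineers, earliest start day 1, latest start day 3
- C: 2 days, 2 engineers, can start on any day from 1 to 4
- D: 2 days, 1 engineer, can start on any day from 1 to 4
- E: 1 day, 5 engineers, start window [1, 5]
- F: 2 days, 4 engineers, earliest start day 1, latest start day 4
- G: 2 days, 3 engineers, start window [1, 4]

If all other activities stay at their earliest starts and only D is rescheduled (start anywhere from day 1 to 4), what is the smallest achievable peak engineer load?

D@1: d1:22  d2:17  d3:7  d4:0  d5:0 → peak 22
D@2: d1:21  d2:17  d3:8  d4:0  d5:0 → peak 21
D@3: d1:21  d2:16  d3:8  d4:1  d5:0 → peak 21
D@4: d1:21  d2:16  d3:7  d4:1  d5:1 → peak 21
Best is D@2, peak 21.

21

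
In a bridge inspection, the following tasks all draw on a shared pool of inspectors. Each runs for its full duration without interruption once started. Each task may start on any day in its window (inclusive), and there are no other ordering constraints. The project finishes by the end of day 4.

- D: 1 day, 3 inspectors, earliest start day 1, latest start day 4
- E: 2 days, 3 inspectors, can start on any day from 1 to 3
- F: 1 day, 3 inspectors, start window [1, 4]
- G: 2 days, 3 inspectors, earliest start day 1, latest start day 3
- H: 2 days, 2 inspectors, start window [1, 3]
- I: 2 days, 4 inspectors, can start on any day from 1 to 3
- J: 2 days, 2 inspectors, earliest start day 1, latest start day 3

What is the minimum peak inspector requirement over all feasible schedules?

9

Early-start (D@1, E@1, F@1, G@1, H@1, I@1, J@1) gives peak 20: d1:20  d2:14  d3:0  d4:0.
Shift F→2, H→3, I→3, J→3.
Schedule D@1, E@1, F@2, G@1, H@3, I@3, J@3: d1:9  d2:9  d3:8  d4:8 — peak 9.
Total inspector-days = 34 over 4 days ⇒ peak ≥ ⌈34/4⌉ = 9, so 9 is optimal.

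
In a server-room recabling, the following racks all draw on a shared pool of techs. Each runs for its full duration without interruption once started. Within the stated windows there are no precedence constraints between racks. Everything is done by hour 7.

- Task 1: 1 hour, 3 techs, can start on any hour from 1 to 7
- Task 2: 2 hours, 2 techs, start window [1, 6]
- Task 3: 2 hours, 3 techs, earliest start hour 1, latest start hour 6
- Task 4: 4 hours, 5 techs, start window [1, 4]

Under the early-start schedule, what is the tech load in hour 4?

At early start, hour 4 has: Task 4.
Demand: 5 = 5.

5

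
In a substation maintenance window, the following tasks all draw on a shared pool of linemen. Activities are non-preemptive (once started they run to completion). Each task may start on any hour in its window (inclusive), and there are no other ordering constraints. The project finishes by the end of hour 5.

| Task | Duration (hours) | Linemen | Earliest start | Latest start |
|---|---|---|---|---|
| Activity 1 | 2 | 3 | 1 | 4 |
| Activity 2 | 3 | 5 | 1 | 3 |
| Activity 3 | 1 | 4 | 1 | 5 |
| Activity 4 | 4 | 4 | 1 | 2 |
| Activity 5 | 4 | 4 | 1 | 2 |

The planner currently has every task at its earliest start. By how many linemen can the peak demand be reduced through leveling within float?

7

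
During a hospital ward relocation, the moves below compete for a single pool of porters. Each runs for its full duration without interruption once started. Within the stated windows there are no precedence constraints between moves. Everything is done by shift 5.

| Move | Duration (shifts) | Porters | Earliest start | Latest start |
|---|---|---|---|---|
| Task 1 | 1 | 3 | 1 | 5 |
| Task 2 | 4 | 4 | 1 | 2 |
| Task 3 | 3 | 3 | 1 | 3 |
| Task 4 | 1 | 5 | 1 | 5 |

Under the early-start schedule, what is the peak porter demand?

15

Early-start schedule: Task 1@1, Task 2@1, Task 3@1, Task 4@1.
Load per shift: shift 1: 15, shift 2: 7, shift 3: 7, shift 4: 4, shift 5: 0.
Peak is 15.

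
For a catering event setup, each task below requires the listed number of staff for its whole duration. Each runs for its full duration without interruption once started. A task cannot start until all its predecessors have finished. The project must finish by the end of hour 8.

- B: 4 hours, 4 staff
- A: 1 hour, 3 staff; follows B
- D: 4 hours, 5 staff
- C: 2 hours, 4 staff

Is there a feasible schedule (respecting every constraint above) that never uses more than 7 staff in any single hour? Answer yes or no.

The minimum achievable peak is 8; 7 < 8, so no feasible schedule stays within the cap.

no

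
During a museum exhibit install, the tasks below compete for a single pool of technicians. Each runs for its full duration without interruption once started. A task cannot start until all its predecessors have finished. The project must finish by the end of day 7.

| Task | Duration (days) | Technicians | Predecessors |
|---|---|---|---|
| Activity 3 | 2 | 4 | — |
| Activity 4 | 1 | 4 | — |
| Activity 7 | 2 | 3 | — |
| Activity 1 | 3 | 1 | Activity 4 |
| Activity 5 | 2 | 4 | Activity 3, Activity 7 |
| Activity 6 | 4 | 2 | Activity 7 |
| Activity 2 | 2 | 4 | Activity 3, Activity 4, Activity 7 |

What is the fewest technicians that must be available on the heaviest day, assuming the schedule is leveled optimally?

7

Early-start (Activity 3@1, Activity 4@1, Activity 7@1, Activity 1@2, Activity 5@3, Activity 6@3, Activity 2@3) gives peak 11: d1:11  d2:8  d3:11  d4:11  d5:2  d6:2  d7:0.
Shift Activity 4→3, Activity 1→4, Activity 5→4, Activity 2→6.
Schedule Activity 3@1, Activity 4@3, Activity 7@1, Activity 1@4, Activity 5@4, Activity 6@3, Activity 2@6: d1:7  d2:7  d3:6  d4:7  d5:7  d6:7  d7:4 — peak 7.
Total technician-days = 45 over 7 days ⇒ peak ≥ ⌈45/7⌉ = 7, so 7 is optimal.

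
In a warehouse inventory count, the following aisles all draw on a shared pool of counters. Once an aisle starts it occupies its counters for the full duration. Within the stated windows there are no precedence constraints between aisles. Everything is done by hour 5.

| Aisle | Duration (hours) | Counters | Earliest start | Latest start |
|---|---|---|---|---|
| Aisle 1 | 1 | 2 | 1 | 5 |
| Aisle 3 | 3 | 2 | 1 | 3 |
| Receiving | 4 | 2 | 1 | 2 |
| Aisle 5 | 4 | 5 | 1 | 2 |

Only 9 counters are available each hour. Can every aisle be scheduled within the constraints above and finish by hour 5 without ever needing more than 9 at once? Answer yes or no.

yes

Schedule Aisle 1@1, Aisle 3@1, Receiving@1, Aisle 5@2: h1:6  h2:9  h3:9  h4:7  h5:5 — peak 9 ≤ 9.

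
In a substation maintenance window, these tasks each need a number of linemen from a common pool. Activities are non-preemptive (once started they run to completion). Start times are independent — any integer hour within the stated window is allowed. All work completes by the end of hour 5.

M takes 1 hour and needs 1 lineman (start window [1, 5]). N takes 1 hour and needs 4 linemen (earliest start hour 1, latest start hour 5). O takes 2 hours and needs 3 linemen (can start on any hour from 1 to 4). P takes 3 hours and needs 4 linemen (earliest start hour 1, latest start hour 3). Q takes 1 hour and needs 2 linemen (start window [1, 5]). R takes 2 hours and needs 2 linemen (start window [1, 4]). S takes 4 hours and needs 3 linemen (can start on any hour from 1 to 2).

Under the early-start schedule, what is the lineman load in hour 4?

At early start, hour 4 has: S.
Demand: 3 = 3.

3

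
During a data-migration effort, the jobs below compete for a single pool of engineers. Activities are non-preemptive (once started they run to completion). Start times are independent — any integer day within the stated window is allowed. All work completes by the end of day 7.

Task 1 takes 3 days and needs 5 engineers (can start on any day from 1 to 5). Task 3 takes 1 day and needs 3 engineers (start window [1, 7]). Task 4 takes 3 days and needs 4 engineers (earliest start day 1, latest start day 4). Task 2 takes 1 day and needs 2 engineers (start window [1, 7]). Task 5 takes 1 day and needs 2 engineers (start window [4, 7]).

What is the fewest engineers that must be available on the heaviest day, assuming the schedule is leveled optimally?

Early-start (Task 1@1, Task 3@1, Task 4@1, Task 2@1, Task 5@4) gives peak 14: d1:14  d2:9  d3:9  d4:2  d5:0  d6:0  d7:0.
Shift Task 3→7, Task 4→4, Task 2→4, Task 5→5.
Schedule Task 1@1, Task 3@7, Task 4@4, Task 2@4, Task 5@5: d1:5  d2:5  d3:5  d4:6  d5:6  d6:4  d7:3 — peak 6.

6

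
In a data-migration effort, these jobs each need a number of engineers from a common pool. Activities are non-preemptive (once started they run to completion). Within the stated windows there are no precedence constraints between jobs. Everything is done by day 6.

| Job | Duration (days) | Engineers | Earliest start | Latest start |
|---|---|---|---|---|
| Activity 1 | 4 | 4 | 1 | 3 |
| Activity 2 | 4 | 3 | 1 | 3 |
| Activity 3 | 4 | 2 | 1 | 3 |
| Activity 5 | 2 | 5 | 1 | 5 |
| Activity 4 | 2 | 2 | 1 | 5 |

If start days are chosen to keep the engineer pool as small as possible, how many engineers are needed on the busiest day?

Early-start (Activity 1@1, Activity 2@1, Activity 3@1, Activity 5@1, Activity 4@1) gives peak 16: d1:16  d2:16  d3:9  d4:9  d5:0  d6:0.
Shift Activity 5→5, Activity 4→5.
Schedule Activity 1@1, Activity 2@1, Activity 3@1, Activity 5@5, Activity 4@5: d1:9  d2:9  d3:9  d4:9  d5:7  d6:7 — peak 9.
Total engineer-days = 50 over 6 days ⇒ peak ≥ ⌈50/6⌉ = 9, so 9 is optimal.

9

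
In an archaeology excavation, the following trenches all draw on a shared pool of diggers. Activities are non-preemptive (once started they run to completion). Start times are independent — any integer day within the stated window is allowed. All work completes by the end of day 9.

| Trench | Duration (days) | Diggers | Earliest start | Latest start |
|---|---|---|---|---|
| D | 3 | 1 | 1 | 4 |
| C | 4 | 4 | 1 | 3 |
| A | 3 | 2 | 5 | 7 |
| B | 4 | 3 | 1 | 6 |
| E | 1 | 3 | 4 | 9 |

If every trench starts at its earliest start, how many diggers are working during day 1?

8

At early start, day 1 has: D, C, B.
Demand: 1 + 4 + 3 = 8.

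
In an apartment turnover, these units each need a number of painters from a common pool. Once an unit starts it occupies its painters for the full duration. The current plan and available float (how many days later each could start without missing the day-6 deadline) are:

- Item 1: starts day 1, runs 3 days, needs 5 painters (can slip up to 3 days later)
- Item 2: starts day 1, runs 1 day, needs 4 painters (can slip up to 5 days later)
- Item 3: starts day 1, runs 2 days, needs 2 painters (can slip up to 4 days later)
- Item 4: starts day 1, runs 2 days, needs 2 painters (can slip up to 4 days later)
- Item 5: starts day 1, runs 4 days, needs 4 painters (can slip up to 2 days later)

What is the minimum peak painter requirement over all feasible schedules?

9

Early-start (Item 1@1, Item 2@1, Item 3@1, Item 4@1, Item 5@1) gives peak 17: d1:17  d2:13  d3:9  d4:4  d5:0  d6:0.
Shift Item 3→4, Item 4→4, Item 5→2.
Schedule Item 1@1, Item 2@1, Item 3@4, Item 4@4, Item 5@2: d1:9  d2:9  d3:9  d4:8  d5:8  d6:0 — peak 9.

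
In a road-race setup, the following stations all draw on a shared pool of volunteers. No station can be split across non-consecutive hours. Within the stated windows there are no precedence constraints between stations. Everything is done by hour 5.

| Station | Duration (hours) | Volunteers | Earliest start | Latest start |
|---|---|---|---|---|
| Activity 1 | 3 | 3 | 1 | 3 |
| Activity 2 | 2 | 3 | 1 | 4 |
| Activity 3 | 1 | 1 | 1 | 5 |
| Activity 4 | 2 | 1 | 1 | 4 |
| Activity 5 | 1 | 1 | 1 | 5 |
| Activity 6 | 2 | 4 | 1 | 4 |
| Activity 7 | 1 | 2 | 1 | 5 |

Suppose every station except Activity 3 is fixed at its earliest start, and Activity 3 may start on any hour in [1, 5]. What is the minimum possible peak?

14

Activity 3@1: h1:15  h2:11  h3:3  h4:0  h5:0 → peak 15
Activity 3@2: h1:14  h2:12  h3:3  h4:0  h5:0 → peak 14
Activity 3@3: h1:14  h2:11  h3:4  h4:0  h5:0 → peak 14
Activity 3@4: h1:14  h2:11  h3:3  h4:1  h5:0 → peak 14
Activity 3@5: h1:14  h2:11  h3:3  h4:0  h5:1 → peak 14
Best is Activity 3@2, peak 14.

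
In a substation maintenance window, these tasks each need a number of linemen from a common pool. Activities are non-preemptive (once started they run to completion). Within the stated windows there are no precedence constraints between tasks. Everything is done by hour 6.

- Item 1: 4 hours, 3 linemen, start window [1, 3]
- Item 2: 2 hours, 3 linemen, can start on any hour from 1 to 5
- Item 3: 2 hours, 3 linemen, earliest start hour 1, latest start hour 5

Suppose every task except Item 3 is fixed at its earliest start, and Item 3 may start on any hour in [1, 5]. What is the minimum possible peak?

6

Item 3@1: h1:9  h2:9  h3:3  h4:3  h5:0  h6:0 → peak 9
Item 3@2: h1:6  h2:9  h3:6  h4:3  h5:0  h6:0 → peak 9
Item 3@3: h1:6  h2:6  h3:6  h4:6  h5:0  h6:0 → peak 6
Item 3@4: h1:6  h2:6  h3:3  h4:6  h5:3  h6:0 → peak 6
Item 3@5: h1:6  h2:6  h3:3  h4:3  h5:3  h6:3 → peak 6
Best is Item 3@3, peak 6.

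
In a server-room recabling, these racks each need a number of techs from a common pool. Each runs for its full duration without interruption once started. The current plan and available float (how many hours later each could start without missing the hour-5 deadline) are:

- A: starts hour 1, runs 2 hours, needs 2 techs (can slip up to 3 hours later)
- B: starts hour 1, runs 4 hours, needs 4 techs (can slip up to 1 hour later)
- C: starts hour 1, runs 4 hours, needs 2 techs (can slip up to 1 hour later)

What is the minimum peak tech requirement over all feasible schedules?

Schedule A@1, B@1, C@1: h1:8  h2:8  h3:6  h4:6  h5:0 — peak 8.
No arrangement of the 16 feasible schedules does better.

8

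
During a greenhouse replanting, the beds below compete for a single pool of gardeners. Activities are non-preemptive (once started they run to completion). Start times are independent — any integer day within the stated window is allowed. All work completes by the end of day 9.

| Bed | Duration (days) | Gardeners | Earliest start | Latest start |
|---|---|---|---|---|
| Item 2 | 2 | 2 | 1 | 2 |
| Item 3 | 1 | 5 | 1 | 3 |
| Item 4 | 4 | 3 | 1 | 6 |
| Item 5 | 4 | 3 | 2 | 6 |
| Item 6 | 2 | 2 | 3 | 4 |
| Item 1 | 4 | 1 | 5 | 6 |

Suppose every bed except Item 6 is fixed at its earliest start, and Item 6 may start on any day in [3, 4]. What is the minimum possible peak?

10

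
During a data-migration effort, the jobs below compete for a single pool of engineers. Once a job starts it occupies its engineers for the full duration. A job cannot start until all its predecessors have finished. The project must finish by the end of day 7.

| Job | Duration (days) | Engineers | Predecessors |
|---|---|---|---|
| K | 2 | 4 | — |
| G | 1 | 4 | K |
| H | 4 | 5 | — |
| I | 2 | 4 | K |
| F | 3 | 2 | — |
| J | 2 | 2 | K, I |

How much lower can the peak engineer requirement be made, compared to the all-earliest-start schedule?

Early-start peak: d1:11  d2:11  d3:15  d4:9  d5:2  d6:2  d7:0 ⇒ 15.
Leveled (K@1, G@3, H@1, I@4, F@5, J@6): d1:9  d2:9  d3:9  d4:9  d5:6  d6:4  d7:4 ⇒ 9.
Reduction 15 − 9 = 6.

6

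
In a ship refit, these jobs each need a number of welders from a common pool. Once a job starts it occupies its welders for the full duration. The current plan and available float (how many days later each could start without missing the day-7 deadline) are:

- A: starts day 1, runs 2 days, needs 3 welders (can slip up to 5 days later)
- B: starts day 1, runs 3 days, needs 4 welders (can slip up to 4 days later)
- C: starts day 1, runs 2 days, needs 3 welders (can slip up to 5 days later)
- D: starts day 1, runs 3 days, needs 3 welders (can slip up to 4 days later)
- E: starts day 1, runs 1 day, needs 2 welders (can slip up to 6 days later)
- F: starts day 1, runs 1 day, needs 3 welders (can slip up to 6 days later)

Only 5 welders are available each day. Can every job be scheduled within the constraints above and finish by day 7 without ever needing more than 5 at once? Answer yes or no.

Total welder-days = 38; over 7 days the average is 38/7 > 5, so some day must exceed 5.

no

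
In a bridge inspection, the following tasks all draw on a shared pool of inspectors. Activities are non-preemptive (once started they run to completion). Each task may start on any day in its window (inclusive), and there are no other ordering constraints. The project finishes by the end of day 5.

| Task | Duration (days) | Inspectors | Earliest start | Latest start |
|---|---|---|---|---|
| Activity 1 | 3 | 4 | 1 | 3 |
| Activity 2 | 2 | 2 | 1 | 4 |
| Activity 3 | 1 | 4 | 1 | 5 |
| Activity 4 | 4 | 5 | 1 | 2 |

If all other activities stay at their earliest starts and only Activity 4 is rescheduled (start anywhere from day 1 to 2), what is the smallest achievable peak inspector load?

11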